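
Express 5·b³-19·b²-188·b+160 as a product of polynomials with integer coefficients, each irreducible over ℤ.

(5·b-4)·(b+5)·(b-8)

Testing divisors of the constant over divisors of the leading coefficient, b = 8 is a root, giving the factor (b-8) and quotient 5·b²+21·b-20.
The remaining quadratic factors as (5·b-4)(b+5).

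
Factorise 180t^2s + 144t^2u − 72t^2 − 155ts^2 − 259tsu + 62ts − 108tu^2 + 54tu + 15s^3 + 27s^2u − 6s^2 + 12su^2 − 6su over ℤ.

(4t − 3s − 3u)(9t − s)(5s + 4u − 2)

Group: 5s(36t^2 − 31ts − 27tu + 3s^2 + 3su) + (4u − 2)(36t^2 − 31ts − 27tu + 3s^2 + 3su); both groups contain (36t^2 − 31ts − 27tu + 3s^2 + 3su), so (5s + 4u − 2) is a factor with cofactor 36t^2 − 31ts − 27tu + 3s^2 + 3su.
The cofactor groups again: 36t^2 − 31ts − 27tu + 3s^2 + 3su = 9t(4t − 3s − 3u) − s(4t − 3s − 3u); both groups contain (4t − 3s − 3u), giving (9t − s)(4t − 3s − 3u).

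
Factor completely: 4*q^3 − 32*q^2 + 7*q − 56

Group as (4*q^3 + 7*q) + (−32*q^2 − 56) = q*(4*q^2 + 7) − 8*(4*q^2 + 7).
Both groups share the factor (4*q^2 + 7).

(q − 8)*(4*q^2 + 7)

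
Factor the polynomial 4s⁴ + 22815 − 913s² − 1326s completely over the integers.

By the rational root theorem, s = −13 is a root, giving the factor (s + 13) and quotient 4s³ − 52s² − 237s + 1755.
Next, s = 15 is a root, so (s − 15) is a factor; dividing leaves 4s² + 8s − 117.
The remaining quadratic factors as (2s + 13)(2s − 9).

(2s + 13)(2s − 9)(s + 13)(s − 15)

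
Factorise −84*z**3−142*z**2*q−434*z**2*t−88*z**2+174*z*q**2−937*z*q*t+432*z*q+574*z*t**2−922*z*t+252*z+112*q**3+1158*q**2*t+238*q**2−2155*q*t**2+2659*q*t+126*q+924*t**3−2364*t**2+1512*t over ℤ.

Group: 7*z*(−12*z**2−34*z*q−50*z*t−28*z−14*q**2−157*q*t−14*q+132*t**2−168*t) + (−8*q+7*t−9)*(−12*z**2−34*z*q−50*z*t−28*z−14*q**2−157*q*t−14*q+132*t**2−168*t); both groups contain (−12*z**2−34*z*q−50*z*t−28*z−14*q**2−157*q*t−14*q+132*t**2−168*t), so (7*z−8*q+7*t−9) is a factor with cofactor −12*z**2−34*z*q−50*z*t−28*z−14*q**2−157*q*t−14*q+132*t**2−168*t.
The cofactor groups again: −12*z**2−34*z*q−50*z*t−28*z−14*q**2−157*q*t−14*q+132*t**2−168*t = −6*z*(2*z+q+12*t) + (−14*q+11*t−14)*(2*z+q+12*t); both groups contain (2*z+q+12*t), giving −(6*z+14*q−11*t+14)*(2*z+q+12*t).

−(7*z−8*q+7*t−9)*(6*z+14*q−11*t+14)*(2*z+q+12*t)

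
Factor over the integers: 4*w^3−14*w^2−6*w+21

Group as (4*w^3−6*w) + (−14*w^2+21) = 2*w*(2*w^2−3) − 7*(2*w^2−3).
Both groups share the factor (2*w^2−3).

(2*w−7)*(2*w^2−3)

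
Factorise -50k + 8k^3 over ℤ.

Every term has a factor of 2k. Then 4k^2 - 25 = (2k)² − (5)².

2k(2k + 5)(2k - 5)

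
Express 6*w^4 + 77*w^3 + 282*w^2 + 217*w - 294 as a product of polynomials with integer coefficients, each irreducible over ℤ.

Testing divisors of the constant over divisors of the leading coefficient, w = 2/3 is a root, giving the factor (3*w - 2) and quotient 2*w^3 + 27*w^2 + 112*w + 147.
Continuing, w = -3 is a root, giving the factor (w + 3) and quotient 2*w^2 + 21*w + 49.
The remaining quadratic factors as (2*w + 7)(w + 7).

(2*w + 7)*(3*w - 2)*(w + 3)*(w + 7)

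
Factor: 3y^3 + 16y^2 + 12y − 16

(3y − 2)(y + 2)(y + 4)

By the rational root theorem, y = −4 is a root, so (y + 4) divides it; the quotient is 3y^2 + 4y − 4.
The remaining quadratic factors as (3y − 2)(y + 2).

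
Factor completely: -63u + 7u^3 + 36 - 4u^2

(7u - 4)(u + 3)(u - 3)

Trying the rational-root candidates, u = 3 is a root, so (u - 3) is a factor; dividing leaves 7u^2 + 17u - 12.
The remaining quadratic factors as (u + 3)(7u - 4).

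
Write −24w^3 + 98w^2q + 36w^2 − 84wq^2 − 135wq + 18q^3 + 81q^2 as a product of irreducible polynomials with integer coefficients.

−(6w − 2q − 9)(4w − 3q)(w − 3q)

Group: 6w(−4w^2 + 15wq − 9q^2) + (−2q − 9)(−4w^2 + 15wq − 9q^2); both groups contain (−4w^2 + 15wq − 9q^2), so (6w − 2q − 9) is a factor with cofactor −4w^2 + 15wq − 9q^2.
The cofactor groups again: −4w^2 + 15wq − 9q^2 = −w(4w − 3q) + 3q(4w − 3q); both groups contain (4w − 3q), giving −(w − 3q)(4w − 3q).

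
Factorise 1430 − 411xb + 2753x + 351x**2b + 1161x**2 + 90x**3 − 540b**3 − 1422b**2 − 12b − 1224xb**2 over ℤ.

(6x − 15b + 13)(15x + 6b + 11)(x + 6b + 10)

Group: x(90x**2 − 189xb + 261x − 90b**2 − 87b + 143) + (6b + 10)(90x**2 − 189xb + 261x − 90b**2 − 87b + 143); both groups contain (90x**2 − 189xb + 261x − 90b**2 − 87b + 143), so (x + 6b + 10) is a factor with cofactor 90x**2 − 189xb + 261x − 90b**2 − 87b + 143.
The cofactor groups again: 90x**2 − 189xb + 261x − 90b**2 − 87b + 143 = 15x(6x − 15b + 13) + (6b + 11)(6x − 15b + 13); both groups contain (6x − 15b + 13), giving (15x + 6b + 11)(6x − 15b + 13).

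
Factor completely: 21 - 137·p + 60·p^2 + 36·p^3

By the rational root theorem, p = 7/6 is a root, so (6·p - 7) is a factor; dividing leaves 6·p^2 + 17·p - 3.
The remaining quadratic factors as (6·p - 1)(p + 3).

(6·p - 1)·(6·p - 7)·(p + 3)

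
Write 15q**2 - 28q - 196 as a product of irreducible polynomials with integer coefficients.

(3q - 14)(5q + 14)

Need a pair with product 15·(-196) = -2940 and sum -28: that's 42 and -70.
Split the middle term: 15q**2 + 42q - 70q - 196 = 3q(5q + 14) - 14(5q + 14).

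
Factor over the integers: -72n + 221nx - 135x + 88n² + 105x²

(11n + 7x - 9)(8n + 15x)

Group: 11n(8n + 15x) + (7x - 9)(8n + 15x); both groups contain (8n + 15x).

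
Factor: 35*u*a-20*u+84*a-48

(5*u+12)*(7*a-4)

Group as (35*u*a-20*u) + (84*a-48) = 5*u*(7*a-4) + 12*(7*a-4).
Both groups share the factor (7*a-4).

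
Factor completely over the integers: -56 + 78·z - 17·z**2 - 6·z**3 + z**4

(z + 4)·(z - 1)·(z - 2)·(z - 7)

Trying the rational-root candidates, z = 2 is a root, so (z - 2) is a factor; dividing leaves z**3 - 4·z**2 - 25·z + 28.
Then z = -4 is a root, giving the factor (z + 4) and quotient z**2 - 8·z + 7.
The remaining quadratic factors as (z - 1)(z - 7).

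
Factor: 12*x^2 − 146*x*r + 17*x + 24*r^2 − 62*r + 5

(x − 12*r + 1)*(12*x − 2*r + 5)

Group: 12*x*(x − 12*r + 1) + (−2*r + 5)*(x − 12*r + 1); both groups contain (x − 12*r + 1).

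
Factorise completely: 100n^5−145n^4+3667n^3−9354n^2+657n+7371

(4n+3)(5n−7)(5n−9)(n^2+n+39)

Testing divisors of the constant over divisors of the leading coefficient, n = 7/5 is a root, so (5n−7) divides it; the quotient is 20n^4−n^3+732n^2−846n−1053.
Then n = −3/4 is a root, so (4n+3) is a factor; dividing leaves 5n^3−4n^2+186n−351.
Continuing, n = 9/5 is a root, so (5n−9) divides it; the quotient is n^2+n+39.
The quadratic n^2+n+39 has discriminant −155 < 0 and is irreducible over ℤ.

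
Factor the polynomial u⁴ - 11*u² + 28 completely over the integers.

Substitute w = u² to get a quadratic in w, then factor.
u² - 7 is irreducible over ℤ (7 is not a perfect square).
u² - 4 is a difference of squares.

(u + 2)*(u - 2)*(u² - 7)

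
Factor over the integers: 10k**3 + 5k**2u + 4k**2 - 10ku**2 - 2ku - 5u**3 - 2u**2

Group: k(10k**2 + 15ku + 4k + 5u**2 + 2u) - u(10k**2 + 15ku + 4k + 5u**2 + 2u); both groups contain (10k**2 + 15ku + 4k + 5u**2 + 2u), so (k - u) is a factor with cofactor 10k**2 + 15ku + 4k + 5u**2 + 2u.
The cofactor groups again: 10k**2 + 15ku + 4k + 5u**2 + 2u = 5k(2k + u) + (5u + 2)(2k + u); both groups contain (2k + u), giving (5k + 5u + 2)(2k + u).

(2k + u)(5k + 5u + 2)(k - u)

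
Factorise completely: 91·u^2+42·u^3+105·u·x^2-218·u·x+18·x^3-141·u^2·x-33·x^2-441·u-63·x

(2·u-3·x+9)·(3·u-6·x-7)·(7·u+x)

Group: 3·u·(14·u^2-19·u·x+63·u-3·x^2+9·x) + (-6·x-7)·(14·u^2-19·u·x+63·u-3·x^2+9·x); both groups contain (14·u^2-19·u·x+63·u-3·x^2+9·x), so (3·u-6·x-7) is a factor with cofactor 14·u^2-19·u·x+63·u-3·x^2+9·x.
The cofactor groups again: 14·u^2-19·u·x+63·u-3·x^2+9·x = 7·u·(2·u-3·x+9) + x·(2·u-3·x+9); both groups contain (2·u-3·x+9), giving (7·u+x)·(2·u-3·x+9).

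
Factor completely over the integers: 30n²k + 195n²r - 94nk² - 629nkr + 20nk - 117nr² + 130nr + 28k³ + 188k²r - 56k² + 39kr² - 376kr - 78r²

(5n - 14k - 3r)(3n - k + 2)(2k + 13r)

Group: 3n(10nk + 65nr - 28k² - 188kr - 39r²) + (-k + 2)(10nk + 65nr - 28k² - 188kr - 39r²); both groups contain (10nk + 65nr - 28k² - 188kr - 39r²), so (3n - k + 2) is a factor with cofactor 10nk + 65nr - 28k² - 188kr - 39r².
The cofactor groups again: 10nk + 65nr - 28k² - 188kr - 39r² = 2k(5n - 14k - 3r) + 13r(5n - 14k - 3r); both groups contain (5n - 14k - 3r), giving (2k + 13r)(5n - 14k - 3r).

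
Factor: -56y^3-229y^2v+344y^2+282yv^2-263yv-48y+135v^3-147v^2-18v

-(7y-9v-1)(8y+3v)(y+5v-6)

Group: y(-56y^2+51yv+8y+27v^2+3v) + (5v-6)(-56y^2+51yv+8y+27v^2+3v); both groups contain (-56y^2+51yv+8y+27v^2+3v), so (y+5v-6) is a factor with cofactor -56y^2+51yv+8y+27v^2+3v.
The cofactor groups again: -56y^2+51yv+8y+27v^2+3v = -7y(8y+3v) + (9v+1)(8y+3v); both groups contain (8y+3v), giving -(7y-9v-1)(8y+3v).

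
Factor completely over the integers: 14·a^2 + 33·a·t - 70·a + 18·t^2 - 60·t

(2·a + 3·t - 10)·(7·a + 6·t)

Group: 2·a·(7·a + 6·t) + (3·t - 10)·(7·a + 6·t); both groups contain (7·a + 6·t).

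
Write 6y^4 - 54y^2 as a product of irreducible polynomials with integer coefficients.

Every term has a factor of 6y^2. Then y^2 - 9 = (y)² − (3)².

6y^2(y + 3)(y - 3)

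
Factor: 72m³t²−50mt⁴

2mt²(6m+5t)(6m−5t)

Factor out 2mt², leaving 36m²−25t², which is a difference of two squares.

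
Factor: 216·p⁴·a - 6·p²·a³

6·a·p²·(6·p - a)·(6·p + a)

Every term has a factor of 6·p²·a. Then 36·p² - a² = (6·p)² − (a)².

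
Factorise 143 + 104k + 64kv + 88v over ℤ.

(8k + 11)(8v + 13)

Group as (64kv + 104k) + (88v + 143) = 8k(8v + 13) + 11(8v + 13).
Both groups share the factor (8v + 13).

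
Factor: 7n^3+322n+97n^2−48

Among the possible rational roots, n = 1/7 is a root, giving the factor (7n−1) and quotient n^2+14n+48.
The remaining quadratic factors as (n+6)(n+8).

(7n−1)(n+6)(n+8)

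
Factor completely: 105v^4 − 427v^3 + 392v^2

7v^2(3v − 8)(5v − 7)

Pull out the common factor 7v^2, then factor the remaining trinomial.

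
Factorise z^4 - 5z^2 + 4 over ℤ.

(z + 1)(z + 2)(z - 1)(z - 2)

Substitute u = z^2 to get a quadratic in u, then factor.
z^2 - 1 is a difference of squares.
z^2 - 4 is a difference of squares.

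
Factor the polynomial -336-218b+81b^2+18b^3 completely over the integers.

(3b-8)(6b+7)(b+6)

Testing divisors of the constant over divisors of the leading coefficient, b = -7/6 is a root, giving the factor (6b+7) and quotient 3b^2+10b-48.
The remaining quadratic factors as (3b-8)(b+6).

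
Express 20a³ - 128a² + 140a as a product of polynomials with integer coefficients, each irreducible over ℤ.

Pull out the common factor 4a, then factor the remaining trinomial.

4a(5a - 7)(a - 5)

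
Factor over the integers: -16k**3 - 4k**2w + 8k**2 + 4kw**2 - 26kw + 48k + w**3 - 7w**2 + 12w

-(2k + w - 4)(2k - w + 3)(4k + w)

Group: 2k(-8k**2 - 6kw + 16k - w**2 + 4w) + (-w + 3)(-8k**2 - 6kw + 16k - w**2 + 4w); both groups contain (-8k**2 - 6kw + 16k - w**2 + 4w), so (2k - w + 3) is a factor with cofactor -8k**2 - 6kw + 16k - w**2 + 4w.
The cofactor groups again: -8k**2 - 6kw + 16k - w**2 + 4w = -2k(4k + w) + (-w + 4)(4k + w); both groups contain (4k + w), giving -(2k + w - 4)(4k + w).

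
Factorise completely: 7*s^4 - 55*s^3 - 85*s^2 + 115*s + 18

Testing divisors of the constant over divisors of the leading coefficient, s = -2 is a root, so (s + 2) divides it; the quotient is 7*s^3 - 69*s^2 + 53*s + 9.
Next, s = -1/7 is a root, so (7*s + 1) divides it; the quotient is s^2 - 10*s + 9.
The remaining quadratic factors as (s - 9)(s - 1).

(7*s + 1)*(s + 2)*(s - 1)*(s - 9)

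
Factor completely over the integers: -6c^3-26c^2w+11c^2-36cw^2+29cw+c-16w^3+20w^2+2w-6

-(2c+4w-3)(3c+4w+2)(c+w-1)

Group: c(-6c^2-20cw+5c-16w^2+4w+6) + (w-1)(-6c^2-20cw+5c-16w^2+4w+6); both groups contain (-6c^2-20cw+5c-16w^2+4w+6), so (c+w-1) is a factor with cofactor -6c^2-20cw+5c-16w^2+4w+6.
The cofactor groups again: -6c^2-20cw+5c-16w^2+4w+6 = -2c(3c+4w+2) + (-4w+3)(3c+4w+2); both groups contain (3c+4w+2), giving -(2c+4w-3)(3c+4w+2).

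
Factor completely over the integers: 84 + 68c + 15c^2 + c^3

Among the possible rational roots, c = -2 is a root, giving the factor (c + 2) and quotient c^2 + 13c + 42.
The remaining quadratic factors as (c + 6)(c + 7).

(c + 2)(c + 6)(c + 7)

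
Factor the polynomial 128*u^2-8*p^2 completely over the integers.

8*(4*u-p)*(4*u+p)

Factor out 8, leaving 16*u^2-p^2, which is a difference of two squares.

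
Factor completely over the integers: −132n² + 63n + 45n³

3n(3n − 7)(5n − 3)

Pull out the common factor 3n, then factor the remaining trinomial.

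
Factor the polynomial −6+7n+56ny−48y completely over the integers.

(7n−6)(8y+1)

Group as (56ny+7n) + (−48y−6) = 7n(8y+1) − 6(8y+1).
Both groups share the factor (8y+1).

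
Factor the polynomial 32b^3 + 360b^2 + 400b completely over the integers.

8b(4b + 5)(b + 10)

Pull out the common factor 8b, then factor the remaining trinomial.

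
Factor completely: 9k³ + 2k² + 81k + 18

(9k + 2)(k² + 9)

Group as (9k³ + 81k) + (2k² + 18) = 9k(k² + 9) + 2(k² + 9).
Both groups share the factor (k² + 9).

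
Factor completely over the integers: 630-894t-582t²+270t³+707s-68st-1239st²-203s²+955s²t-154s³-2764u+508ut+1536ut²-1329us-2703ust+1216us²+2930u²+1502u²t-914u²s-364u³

-(13u-11s+3t-9)(14u-2s+9t-5)(2u+7s-10t-14)

Group: 2u(-182u²+180us-159ut+191u-22s²+105st-73s-27t²+96t-45) + (7s-10t-14)(-182u²+180us-159ut+191u-22s²+105st-73s-27t²+96t-45); both groups contain (-182u²+180us-159ut+191u-22s²+105st-73s-27t²+96t-45), so (2u+7s-10t-14) is a factor with cofactor -182u²+180us-159ut+191u-22s²+105st-73s-27t²+96t-45.
The cofactor groups again: -182u²+180us-159ut+191u-22s²+105st-73s-27t²+96t-45 = -14u(13u-11s+3t-9) + (2s-9t+5)(13u-11s+3t-9); both groups contain (13u-11s+3t-9), giving -(14u-2s+9t-5)(13u-11s+3t-9).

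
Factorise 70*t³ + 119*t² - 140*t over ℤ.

7*t*(2*t + 5)*(5*t - 4)

Pull out the common factor 7*t, then factor the remaining trinomial.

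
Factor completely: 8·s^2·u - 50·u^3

2·u·(2·s + 5·u)·(2·s - 5·u)

Pull out the common factor 2·u; 4·s^2 - 25·u^2 is a difference of squares.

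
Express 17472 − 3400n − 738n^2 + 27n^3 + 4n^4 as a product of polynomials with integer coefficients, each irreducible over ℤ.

(4n − 13)(n + 14)(n + 8)(n − 12)

Among the possible rational roots, n = 12 is a root, so (n − 12) divides it; the quotient is 4n^3 + 75n^2 + 162n − 1456.
Continuing, n = 13/4 is a root, giving the factor (4n − 13) and quotient n^2 + 22n + 112.
The remaining quadratic factors as (n + 14)(n + 8).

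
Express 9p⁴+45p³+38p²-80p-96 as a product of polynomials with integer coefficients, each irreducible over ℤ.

(3p+4)(3p-4)(p+2)(p+3)

Trying the rational-root candidates, p = 4/3 is a root, so (3p-4) is a factor; dividing leaves 3p³+19p²+38p+24.
Next, p = -2 is a root, so (p+2) divides it; the quotient is 3p²+13p+12.
The remaining quadratic factors as (p+3)(3p+4).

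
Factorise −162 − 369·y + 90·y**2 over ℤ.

Pull out the common factor 9, then factor the remaining trinomial.

9·(2·y − 9)·(5·y + 2)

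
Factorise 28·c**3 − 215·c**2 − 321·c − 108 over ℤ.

(4·c + 3)·(7·c + 4)·(c − 9)

Testing divisors of the constant over divisors of the leading coefficient, c = −3/4 is a root, giving the factor (4·c + 3) and quotient 7·c**2 − 59·c − 36.
The remaining quadratic factors as (7·c + 4)(c − 9).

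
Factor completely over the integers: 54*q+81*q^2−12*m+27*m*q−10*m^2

−(2*m−9*q)*(5*m+9*q+6)

Group: −2*m*(5*m+9*q+6) + 9*q*(5*m+9*q+6); both groups contain (5*m+9*q+6).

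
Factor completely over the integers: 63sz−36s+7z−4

(7z−4)(9s+1)

Group as (63sz−36s) + (7z−4) = 9s(7z−4) + (7z−4).
Both groups share the factor (7z−4).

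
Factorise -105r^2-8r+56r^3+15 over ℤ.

Group as (56r^3-8r) + (-105r^2+15) = 8r(7r^2-1) - 15(7r^2-1).
Both groups share the factor (7r^2-1).

(8r-15)(7r^2-1)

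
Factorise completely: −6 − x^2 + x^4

(x^2 + 2)(x^2 − 3)

Substitute u = x^2 to get a quadratic in u, then factor.
x^2 + 2 is irreducible over ℤ (always positive, so no real roots).
x^2 − 3 is irreducible over ℤ (3 is not a perfect square).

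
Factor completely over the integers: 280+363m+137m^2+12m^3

Trying the rational-root candidates, m = −5/3 is a root, so (3m+5) divides it; the quotient is 4m^2+39m+56.
The remaining quadratic factors as (4m+7)(m+8).

(3m+5)(4m+7)(m+8)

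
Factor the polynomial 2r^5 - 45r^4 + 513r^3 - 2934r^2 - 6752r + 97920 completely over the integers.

Trying the rational-root candidates, r = 10 is a root, so (r - 10) divides it; the quotient is 2r^4 - 25r^3 + 263r^2 - 304r - 9792.
Then r = 8 is a root, giving the factor (r - 8) and quotient 2r^3 - 9r^2 + 191r + 1224.
Then r = -9/2 is a root, so (2r + 9) divides it; the quotient is r^2 - 9r + 136.
The quadratic r^2 - 9r + 136 has discriminant -463 < 0 and is irreducible over ℤ.

(2r + 9)(r - 10)(r - 8)(r^2 - 9r + 136)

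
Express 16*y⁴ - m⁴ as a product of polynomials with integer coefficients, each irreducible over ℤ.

(2*y)⁴ − (m)⁴ = ((2*y)² − (m)²)((2*y)² + (m)²); the first factor splits again, the second (4*y² + m²) is irreducible.

(2*y - m)*(2*y + m)*(4*y² + m²)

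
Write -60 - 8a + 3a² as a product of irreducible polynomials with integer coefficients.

(3a + 10)(a - 6)

Need a pair with product 3·(-60) = -180 and sum -8: that's -18 and 10.
Split the middle term: 3a² - 18a + 10a - 60 = 3a(a - 6) + 10(a - 6).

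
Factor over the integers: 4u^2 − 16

Pull out the common factor 4; u^2 − 4 is a difference of squares.

4(u + 2)(u − 2)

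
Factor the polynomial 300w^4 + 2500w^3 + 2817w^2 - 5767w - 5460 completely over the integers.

Trying the rational-root candidates, w = -13/2 is a root, giving the factor (2w + 13) and quotient 150w^3 + 275w^2 - 379w - 420.
Next, w = 7/5 is a root, giving the factor (5w - 7) and quotient 30w^2 + 97w + 60.
The remaining quadratic factors as (6w + 5)(5w + 12).

(2w + 13)(5w + 12)(5w - 7)(6w + 5)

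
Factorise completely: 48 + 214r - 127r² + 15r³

Testing divisors of the constant over divisors of the leading coefficient, r = 8/3 is a root, so (3r - 8) divides it; the quotient is 5r² - 29r - 6.
The remaining quadratic factors as (5r + 1)(r - 6).

(3r - 8)(5r + 1)(r - 6)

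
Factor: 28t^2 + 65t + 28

Need a pair with product 28·28 = 784 and sum 65: that's 49 and 16.
Split the middle term: 28t^2 + 49t + 16t + 28 = 7t(4t + 7) + 4(4t + 7).

(4t + 7)(7t + 4)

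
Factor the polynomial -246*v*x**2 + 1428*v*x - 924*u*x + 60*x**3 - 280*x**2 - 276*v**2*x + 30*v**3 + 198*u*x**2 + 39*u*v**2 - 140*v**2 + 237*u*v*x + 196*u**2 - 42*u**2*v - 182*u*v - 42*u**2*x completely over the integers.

Group: 3*v*(-14*u**2 + 13*u*v + 66*u*x + 10*v**2 - 102*v*x + 20*x**2) + (3*x - 14)*(-14*u**2 + 13*u*v + 66*u*x + 10*v**2 - 102*v*x + 20*x**2); both groups contain (-14*u**2 + 13*u*v + 66*u*x + 10*v**2 - 102*v*x + 20*x**2), so (3*v + 3*x - 14) is a factor with cofactor -14*u**2 + 13*u*v + 66*u*x + 10*v**2 - 102*v*x + 20*x**2.
The cofactor groups again: -14*u**2 + 13*u*v + 66*u*x + 10*v**2 - 102*v*x + 20*x**2 = -2*u*(7*u - 10*v + 2*x) + (-v + 10*x)*(7*u - 10*v + 2*x); both groups contain (7*u - 10*v + 2*x), giving -(2*u + v - 10*x)*(7*u - 10*v + 2*x).

-(2*u + v - 10*x)*(3*v + 3*x - 14)*(7*u - 10*v + 2*x)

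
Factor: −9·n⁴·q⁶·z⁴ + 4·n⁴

Factor out n⁴ first: what remains is −9·q⁶·z⁴ + 4.
Recognize a difference of squares with the parts 2 and 3·q³·z².

−n⁴·(3·q³·z² + 2)·(3·q³·z² − 2)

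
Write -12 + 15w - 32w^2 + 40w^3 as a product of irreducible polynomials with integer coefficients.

(5w - 4)(8w^2 + 3)

Group as (40w^3 + 15w) + (-32w^2 - 12) = 5w(8w^2 + 3) - 4(8w^2 + 3).
Both groups share the factor (8w^2 + 3).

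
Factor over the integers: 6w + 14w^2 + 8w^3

Pull out the common factor 2w, then factor the remaining trinomial.

2w(4w + 3)(w + 1)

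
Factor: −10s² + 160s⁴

Pull out the common factor 10s²; 16s² − 1 is a difference of squares.

10s²(4s + 1)(4s − 1)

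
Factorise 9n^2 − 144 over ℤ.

9(n + 4)(n − 4)

Factor out 9, leaving n^2 − 16, which is a difference of two squares.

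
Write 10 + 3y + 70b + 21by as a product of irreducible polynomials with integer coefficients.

(3y + 10)(7b + 1)

Group as (21by + 70b) + (3y + 10) = 7b(3y + 10) + (3y + 10).
Both groups share the factor (3y + 10).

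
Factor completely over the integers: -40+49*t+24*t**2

(3*t+8)*(8*t-5)

Need a pair with product 24·(-40) = -960 and sum 49: that's -15 and 64.
Split the middle term: 24*t**2-15*t + 64*t-40 = 3*t*(8*t-5) + 8*(8*t-5).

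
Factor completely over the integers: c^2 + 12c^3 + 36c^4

Every term has a factor of c^2; factoring it out leaves 36c^2 + 12c + 1.
Recognize a perfect-square trinomial with the parts 6c and 1.

c^2(6c + 1)^2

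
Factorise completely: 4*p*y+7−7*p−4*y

(4*y−7)*(p−1)

Group as (4*p*y−7*p) + (−4*y+7) = p*(4*y−7) − (4*y−7).
Both groups share the factor (4*y−7).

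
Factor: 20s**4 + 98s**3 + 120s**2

Pull out the common factor 2s**2, then factor the remaining trinomial.

2s**2(2s + 5)(5s + 12)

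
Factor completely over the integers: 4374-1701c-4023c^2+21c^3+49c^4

Trying the rational-root candidates, c = -9 is a root, giving the factor (c+9) and quotient 49c^3-420c^2-243c+486.
Continuing, c = 9 is a root, so (c-9) is a factor; dividing leaves 49c^2+21c-54.
The remaining quadratic factors as (7c+9)(7c-6).

(7c+9)(7c-6)(c+9)(c-9)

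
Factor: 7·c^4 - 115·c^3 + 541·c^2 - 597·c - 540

(7·c + 4)·(c - 3)·(c - 5)·(c - 9)

Among the possible rational roots, c = -4/7 is a root, so (7·c + 4) divides it; the quotient is c^3 - 17·c^2 + 87·c - 135.
Next, c = 3 is a root, giving the factor (c - 3) and quotient c^2 - 14·c + 45.
The remaining quadratic factors as (c - 9)(c - 5).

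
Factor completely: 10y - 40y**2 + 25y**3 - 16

(5y - 8)(5y**2 + 2)

Group as (25y**3 + 10y) + (-40y**2 - 16) = 5y(5y**2 + 2) - 8(5y**2 + 2).
Both groups share the factor (5y**2 + 2).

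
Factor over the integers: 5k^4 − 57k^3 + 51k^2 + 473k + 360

Trying the rational-root candidates, k = 5 is a root, giving the factor (k − 5) and quotient 5k^3 − 32k^2 − 109k − 72.
Continuing, k = 9 is a root, giving the factor (k − 9) and quotient 5k^2 + 13k + 8.
The remaining quadratic factors as (k + 1)(5k + 8).

(5k + 8)(k + 1)(k − 5)(k − 9)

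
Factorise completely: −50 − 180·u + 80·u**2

10·(2·u − 5)·(4·u + 1)

Pull out the common factor 10, then factor the remaining trinomial.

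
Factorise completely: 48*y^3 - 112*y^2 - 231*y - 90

Among the possible rational roots, y = -3/4 is a root, so (4*y + 3) is a factor; dividing leaves 12*y^2 - 37*y - 30.
The remaining quadratic factors as (4*y - 15)(3*y + 2).

(3*y + 2)*(4*y + 3)*(4*y - 15)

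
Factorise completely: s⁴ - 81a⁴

(s - 3a)(s + 3a)(s² + 9a²)

Difference of squares twice: with A = s and B = 3a, A⁴ − B⁴ = (A² − B²)(A² + B²), and A² − B² factors again.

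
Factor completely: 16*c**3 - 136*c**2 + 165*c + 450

By the rational root theorem, c = -5/4 is a root, so (4*c + 5) divides it; the quotient is 4*c**2 - 39*c + 90.
The remaining quadratic factors as (4*c - 15)(c - 6).

(4*c + 5)*(4*c - 15)*(c - 6)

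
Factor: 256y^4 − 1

(4y)⁴ − (1)⁴ = ((4y)² − (1)²)((4y)² + (1)²); the first factor splits again, the second (16y^2 + 1) is irreducible.

(4y + 1)(4y − 1)(16y^2 + 1)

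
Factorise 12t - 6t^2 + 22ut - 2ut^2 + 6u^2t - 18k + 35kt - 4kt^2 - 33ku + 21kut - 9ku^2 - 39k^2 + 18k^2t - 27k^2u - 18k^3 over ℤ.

-(2k + u + 3)(3k - 2t)(3k + 3u - t + 2)

Group: 3k(-6k^2 - 9ku + 2kt - 13k - 3u^2 + ut - 11u + 3t - 6) - 2t(-6k^2 - 9ku + 2kt - 13k - 3u^2 + ut - 11u + 3t - 6); both groups contain (-6k^2 - 9ku + 2kt - 13k - 3u^2 + ut - 11u + 3t - 6), so (3k - 2t) is a factor with cofactor -6k^2 - 9ku + 2kt - 13k - 3u^2 + ut - 11u + 3t - 6.
The cofactor groups again: -6k^2 - 9ku + 2kt - 13k - 3u^2 + ut - 11u + 3t - 6 = -2k(3k + 3u - t + 2) + (-u - 3)(3k + 3u - t + 2); both groups contain (3k + 3u - t + 2), giving -(2k + u + 3)(3k + 3u - t + 2).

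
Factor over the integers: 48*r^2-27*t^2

Every term has a factor of 3. Then 16*r^2-9*t^2 = (4*r)² − (3*t)².

3*(4*r+3*t)*(4*r-3*t)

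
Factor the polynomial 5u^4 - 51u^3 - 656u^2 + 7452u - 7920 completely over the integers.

(5u - 6)(u + 12)(u - 10)(u - 11)

Testing divisors of the constant over divisors of the leading coefficient, u = 10 is a root, so (u - 10) divides it; the quotient is 5u^3 - u^2 - 666u + 792.
Continuing, u = 11 is a root, giving the factor (u - 11) and quotient 5u^2 + 54u - 72.
The remaining quadratic factors as (5u - 6)(u + 12).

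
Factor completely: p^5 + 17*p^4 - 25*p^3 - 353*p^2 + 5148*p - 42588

Testing divisors of the constant over divisors of the leading coefficient, p = -13 is a root, giving the factor (p + 13) and quotient p^4 + 4*p^3 - 77*p^2 + 648*p - 3276.
Then p = -14 is a root, giving the factor (p + 14) and quotient p^3 - 10*p^2 + 63*p - 234.
Then p = 6 is a root, so (p - 6) is a factor; dividing leaves p^2 - 4*p + 39.
The quadratic p^2 - 4*p + 39 has discriminant -140 < 0 and is irreducible over ℤ.

(p + 13)*(p + 14)*(p - 6)*(p^2 - 4*p + 39)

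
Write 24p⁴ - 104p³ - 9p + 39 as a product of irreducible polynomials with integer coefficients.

Group as (24p⁴ - 9p) + (-104p³ + 39) = 3p(8p³ - 3) - 13(8p³ - 3).
Both groups share the factor (8p³ - 3).

(3p - 13)(8p³ - 3)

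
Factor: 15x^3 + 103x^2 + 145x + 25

Among the possible rational roots, x = -1/5 is a root, so (5x + 1) is a factor; dividing leaves 3x^2 + 20x + 25.
The remaining quadratic factors as (x + 5)(3x + 5).

(3x + 5)(5x + 1)(x + 5)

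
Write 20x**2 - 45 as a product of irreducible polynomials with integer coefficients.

Factor out 5, leaving 4x**2 - 9, which is a difference of two squares.

5(2x + 3)(2x - 3)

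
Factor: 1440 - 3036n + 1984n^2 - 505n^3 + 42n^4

(2n - 5)(3n - 8)(7n - 6)(n - 6)

Among the possible rational roots, n = 5/2 is a root, so (2n - 5) is a factor; dividing leaves 21n^3 - 200n^2 + 492n - 288.
Next, n = 8/3 is a root, giving the factor (3n - 8) and quotient 7n^2 - 48n + 36.
The remaining quadratic factors as (n - 6)(7n - 6).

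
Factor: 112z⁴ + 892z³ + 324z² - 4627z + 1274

By the rational root theorem, z = -7/2 is a root, so (2z + 7) is a factor; dividing leaves 56z³ + 250z² - 713z + 182.
Next, z = 2/7 is a root, so (7z - 2) divides it; the quotient is 8z² + 38z - 91.
The remaining quadratic factors as (2z + 13)(4z - 7).

(2z + 13)(2z + 7)(4z - 7)(7z - 2)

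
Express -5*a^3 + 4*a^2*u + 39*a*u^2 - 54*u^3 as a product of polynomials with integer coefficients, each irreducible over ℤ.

-(5*a - 9*u)*(a + 3*u)*(a - 2*u)

Group: 5*a*(-a^2 - a*u + 6*u^2) - 9*u*(-a^2 - a*u + 6*u^2); both groups contain (-a^2 - a*u + 6*u^2), so (5*a - 9*u) is a factor with cofactor -a^2 - a*u + 6*u^2.
The cofactor groups again: -a^2 - a*u + 6*u^2 = -a*(a - 2*u) - 3*u*(a - 2*u); both groups contain (a - 2*u), giving -(a + 3*u)*(a - 2*u).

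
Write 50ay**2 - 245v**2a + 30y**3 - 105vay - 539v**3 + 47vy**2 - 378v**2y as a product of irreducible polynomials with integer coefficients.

-(11v + 5a + 3y)(7v + 5y)(7v - 2y)

Group: 11v(-49v**2 - 21vy + 10y**2) + (5a + 3y)(-49v**2 - 21vy + 10y**2); both groups contain (-49v**2 - 21vy + 10y**2), so (11v + 5a + 3y) is a factor with cofactor -49v**2 - 21vy + 10y**2.
The cofactor groups again: -49v**2 - 21vy + 10y**2 = -7v(7v - 2y) - 5y(7v - 2y); both groups contain (7v - 2y), giving -(7v + 5y)(7v - 2y).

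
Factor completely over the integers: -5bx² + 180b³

Factor out 5b, leaving 36b² - x², which is a difference of two squares.

5b(6b + x)(6b - x)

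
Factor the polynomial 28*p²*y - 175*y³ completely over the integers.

7*y*(2*p + 5*y)*(2*p - 5*y)

Every term has a factor of 7*y. Then 4*p² - 25*y² = (2*p)² − (5*y)².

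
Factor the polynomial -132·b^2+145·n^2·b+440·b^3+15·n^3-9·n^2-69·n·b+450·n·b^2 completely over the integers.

(5·n+10·b-3)·(3·n+11·b)·(n+4·b)

Group: n·(15·n^2+85·n·b-9·n+110·b^2-33·b) + 4·b·(15·n^2+85·n·b-9·n+110·b^2-33·b); both groups contain (15·n^2+85·n·b-9·n+110·b^2-33·b), so (n+4·b) is a factor with cofactor 15·n^2+85·n·b-9·n+110·b^2-33·b.
The cofactor groups again: 15·n^2+85·n·b-9·n+110·b^2-33·b = 5·n·(3·n+11·b) + (10·b-3)·(3·n+11·b); both groups contain (3·n+11·b), giving (5·n+10·b-3)·(3·n+11·b).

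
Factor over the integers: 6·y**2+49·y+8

(6·y+1)·(y+8)

Need a pair with product 6·8 = 48 and sum 49: that's 1 and 48.
Split the middle term: 6·y**2+y + 48·y+8 = y·(6·y+1) + 8·(6·y+1).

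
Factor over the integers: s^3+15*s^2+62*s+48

Trying the rational-root candidates, s = −6 is a root, so (s+6) divides it; the quotient is s^2+9*s+8.
The remaining quadratic factors as (s+1)(s+8).

(s+1)*(s+6)*(s+8)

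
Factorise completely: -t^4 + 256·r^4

(4·r)⁴ − (t)⁴ = ((4·r)² − (t)²)((4·r)² + (t)²); the first factor splits again, the second (16·r^2 + t^2) is irreducible.

(4·r + t)·(4·r - t)·(16·r^2 + t^2)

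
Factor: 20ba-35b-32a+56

(4a-7)(5b-8)

Group as (20ba-35b) + (-32a+56) = 5b(4a-7) - 8(4a-7).
Both groups share the factor (4a-7).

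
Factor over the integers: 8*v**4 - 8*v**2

8*v**2*(v + 1)*(v - 1)

Pull out the common factor 8*v**2; v**2 - 1 is a difference of squares.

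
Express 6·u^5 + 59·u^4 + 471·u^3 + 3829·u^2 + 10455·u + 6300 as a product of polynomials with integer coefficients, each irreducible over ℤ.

(6·u + 5)·(u + 3)·(u + 7)·(u^2 - u + 60)

Testing divisors of the constant over divisors of the leading coefficient, u = -3 is a root, so (u + 3) divides it; the quotient is 6·u^4 + 41·u^3 + 348·u^2 + 2785·u + 2100.
Then u = -5/6 is a root, giving the factor (6·u + 5) and quotient u^3 + 6·u^2 + 53·u + 420.
Continuing, u = -7 is a root, giving the factor (u + 7) and quotient u^2 - u + 60.
The quadratic u^2 - u + 60 has discriminant -239 < 0 and is irreducible over ℤ.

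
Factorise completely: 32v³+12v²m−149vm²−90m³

Group: 4v(8v²+21vm+10m²) − 9m(8v²+21vm+10m²); both groups contain (8v²+21vm+10m²), so (4v−9m) is a factor with cofactor 8v²+21vm+10m².
The cofactor groups again: 8v²+21vm+10m² = 8v(v+2m) + 5m(v+2m); both groups contain (v+2m), giving (8v+5m)(v+2m).

(4v−9m)(v+2m)(8v+5m)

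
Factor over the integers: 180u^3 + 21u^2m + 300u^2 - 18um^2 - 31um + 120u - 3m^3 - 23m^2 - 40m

Group: 3u(60u^2 + 27um + 100u + 3m^2 + 23m + 40) - m(60u^2 + 27um + 100u + 3m^2 + 23m + 40); both groups contain (60u^2 + 27um + 100u + 3m^2 + 23m + 40), so (3u - m) is a factor with cofactor 60u^2 + 27um + 100u + 3m^2 + 23m + 40.
The cofactor groups again: 60u^2 + 27um + 100u + 3m^2 + 23m + 40 = 12u(5u + m + 5) + (3m + 8)(5u + m + 5); both groups contain (5u + m + 5), giving (12u + 3m + 8)(5u + m + 5).

(3u - m)(12u + 3m + 8)(5u + m + 5)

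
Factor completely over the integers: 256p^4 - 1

(4p + 1)(4p - 1)(16p^2 + 1)

(4p)⁴ − (1)⁴ = ((4p)² − (1)²)((4p)² + (1)²); the first factor splits again, the second (16p^2 + 1) is irreducible.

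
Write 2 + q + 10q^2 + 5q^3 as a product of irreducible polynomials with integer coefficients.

Group as (5q^3 + q) + (10q^2 + 2) = q(5q^2 + 1) + 2(5q^2 + 1).
Both groups share the factor (5q^2 + 1).

(q + 2)(5q^2 + 1)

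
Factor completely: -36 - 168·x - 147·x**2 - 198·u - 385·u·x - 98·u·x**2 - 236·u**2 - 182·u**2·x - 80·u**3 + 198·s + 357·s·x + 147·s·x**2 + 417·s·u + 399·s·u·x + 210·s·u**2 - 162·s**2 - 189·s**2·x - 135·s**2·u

Group: 9·s·(-15·s·u - 21·s·x - 18·s + 10·u**2 + 14·u·x + 27·u + 21·x + 18) + (-8·u - 7·x - 2)·(-15·s·u - 21·s·x - 18·s + 10·u**2 + 14·u·x + 27·u + 21·x + 18); both groups contain (-15·s·u - 21·s·x - 18·s + 10·u**2 + 14·u·x + 27·u + 21·x + 18), so (9·s - 8·u - 7·x - 2) is a factor with cofactor -15·s·u - 21·s·x - 18·s + 10·u**2 + 14·u·x + 27·u + 21·x + 18.
The cofactor groups again: -15·s·u - 21·s·x - 18·s + 10·u**2 + 14·u·x + 27·u + 21·x + 18 = -5·u·(3·s - 2·u - 3) + (-7·x - 6)·(3·s - 2·u - 3); both groups contain (3·s - 2·u - 3), giving -(5·u + 7·x + 6)·(3·s - 2·u - 3).

-(3·s - 2·u - 3)·(5·u + 7·x + 6)·(9·s - 8·u - 7·x - 2)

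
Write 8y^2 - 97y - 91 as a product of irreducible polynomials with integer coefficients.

(8y + 7)(y - 13)

Need a pair with product 8·(-91) = -728 and sum -97: that's -104 and 7.
Split the middle term: 8y^2 - 104y + 7y - 91 = 8y(y - 13) + 7(y - 13).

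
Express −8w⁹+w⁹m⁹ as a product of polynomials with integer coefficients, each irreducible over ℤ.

w⁹(m³−2)(m⁶+2m³+4)

Factor out w⁹ first: what remains is m⁹−8.
Recognize a difference of cubes with the parts m³ and 2.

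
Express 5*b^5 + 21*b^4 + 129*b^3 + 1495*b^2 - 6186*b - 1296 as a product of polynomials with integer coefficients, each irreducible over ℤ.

(5*b + 1)*(b + 8)*(b - 3)*(b^2 - b + 54)

By the rational root theorem, b = -8 is a root, so (b + 8) divides it; the quotient is 5*b^4 - 19*b^3 + 281*b^2 - 753*b - 162.
Next, b = 3 is a root, so (b - 3) is a factor; dividing leaves 5*b^3 - 4*b^2 + 269*b + 54.
Next, b = -1/5 is a root, giving the factor (5*b + 1) and quotient b^2 - b + 54.
The quadratic b^2 - b + 54 has discriminant -215 < 0 and is irreducible over ℤ.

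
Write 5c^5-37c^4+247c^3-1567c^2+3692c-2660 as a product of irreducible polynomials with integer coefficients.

By the rational root theorem, c = 5 is a root, giving the factor (c-5) and quotient 5c^4-12c^3+187c^2-632c+532.
Then c = 2 is a root, so (c-2) is a factor; dividing leaves 5c^3-2c^2+183c-266.
Continuing, c = 7/5 is a root, so (5c-7) is a factor; dividing leaves c^2+c+38.
The quadratic c^2+c+38 has discriminant -151 < 0 and is irreducible over ℤ.

(5c-7)(c-2)(c-5)(c^2+c+38)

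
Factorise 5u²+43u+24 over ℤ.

(5u+3)(u+8)

Need a pair with product 5·24 = 120 and sum 43: that's 40 and 3.
Split the middle term: 5u²+40u + 3u+24 = 5u(u+8) + 3(u+8).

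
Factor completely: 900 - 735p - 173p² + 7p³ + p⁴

(p + 15)(p + 5)(p - 1)(p - 12)

By the rational root theorem, p = 1 is a root, so (p - 1) is a factor; dividing leaves p³ + 8p² - 165p - 900.
Continuing, p = -5 is a root, so (p + 5) divides it; the quotient is p² + 3p - 180.
The remaining quadratic factors as (p + 15)(p - 12).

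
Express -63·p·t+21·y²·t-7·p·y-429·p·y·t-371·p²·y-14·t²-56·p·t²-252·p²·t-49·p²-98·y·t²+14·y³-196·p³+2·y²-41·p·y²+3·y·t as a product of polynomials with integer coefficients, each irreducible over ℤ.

-(4·p+7·y+1)·(7·p-y+2·t)·(7·p+2·y+7·t)

Group: 7·p·(-28·p²-57·p·y-28·p·t-7·p-14·y²-49·y·t-2·y-7·t) + (-y+2·t)·(-28·p²-57·p·y-28·p·t-7·p-14·y²-49·y·t-2·y-7·t); both groups contain (-28·p²-57·p·y-28·p·t-7·p-14·y²-49·y·t-2·y-7·t), so (7·p-y+2·t) is a factor with cofactor -28·p²-57·p·y-28·p·t-7·p-14·y²-49·y·t-2·y-7·t.
The cofactor groups again: -28·p²-57·p·y-28·p·t-7·p-14·y²-49·y·t-2·y-7·t = -7·p·(4·p+7·y+1) + (-2·y-7·t)·(4·p+7·y+1); both groups contain (4·p+7·y+1), giving -(7·p+2·y+7·t)·(4·p+7·y+1).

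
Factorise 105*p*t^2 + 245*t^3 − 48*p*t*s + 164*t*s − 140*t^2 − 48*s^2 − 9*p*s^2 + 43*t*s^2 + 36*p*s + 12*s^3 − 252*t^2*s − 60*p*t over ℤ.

(5*t − 3*s)*(3*p + 7*t − 4*s)*(7*t + s − 4)

Group: 7*t*(15*p*t − 9*p*s + 35*t^2 − 41*t*s + 12*s^2) + (s − 4)*(15*p*t − 9*p*s + 35*t^2 − 41*t*s + 12*s^2); both groups contain (15*p*t − 9*p*s + 35*t^2 − 41*t*s + 12*s^2), so (7*t + s − 4) is a factor with cofactor 15*p*t − 9*p*s + 35*t^2 − 41*t*s + 12*s^2.
The cofactor groups again: 15*p*t − 9*p*s + 35*t^2 − 41*t*s + 12*s^2 = 3*p*(5*t − 3*s) + (7*t − 4*s)*(5*t − 3*s); both groups contain (5*t − 3*s), giving (3*p + 7*t − 4*s)*(5*t − 3*s).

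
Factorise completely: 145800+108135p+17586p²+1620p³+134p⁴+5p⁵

(5p+9)(p+15)(p+9)(p²+p+120)

Among the possible rational roots, p = −9 is a root, giving the factor (p+9) and quotient 5p⁴+89p³+819p²+10215p+16200.
Continuing, p = −15 is a root, so (p+15) is a factor; dividing leaves 5p³+14p²+609p+1080.
Continuing, p = −9/5 is a root, giving the factor (5p+9) and quotient p²+p+120.
The quadratic p²+p+120 has discriminant −479 < 0 and is irreducible over ℤ.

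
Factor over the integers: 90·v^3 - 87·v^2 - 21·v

Pull out the common factor 3·v, then factor the remaining trinomial.

3·v·(5·v + 1)·(6·v - 7)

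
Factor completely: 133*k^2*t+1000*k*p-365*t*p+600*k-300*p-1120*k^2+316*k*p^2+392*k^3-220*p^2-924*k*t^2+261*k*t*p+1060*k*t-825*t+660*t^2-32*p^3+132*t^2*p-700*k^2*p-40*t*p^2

Group: 7*k*(56*k^2+19*k*t-92*k*p-120*k-132*t^2+40*t*p+165*t+32*p^2+60*p) + (-p-5)*(56*k^2+19*k*t-92*k*p-120*k-132*t^2+40*t*p+165*t+32*p^2+60*p); both groups contain (56*k^2+19*k*t-92*k*p-120*k-132*t^2+40*t*p+165*t+32*p^2+60*p), so (7*k-p-5) is a factor with cofactor 56*k^2+19*k*t-92*k*p-120*k-132*t^2+40*t*p+165*t+32*p^2+60*p.
The cofactor groups again: 56*k^2+19*k*t-92*k*p-120*k-132*t^2+40*t*p+165*t+32*p^2+60*p = 7*k*(8*k-11*t-4*p) + (12*t-8*p-15)*(8*k-11*t-4*p); both groups contain (8*k-11*t-4*p), giving (7*k+12*t-8*p-15)*(8*k-11*t-4*p).

(7*k+12*t-8*p-15)*(7*k-p-5)*(8*k-11*t-4*p)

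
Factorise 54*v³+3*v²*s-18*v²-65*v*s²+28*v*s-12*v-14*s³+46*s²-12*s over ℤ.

(6*v-7*s+2)*(9*v+2*s-6)*(v+s)

Group: 6*v*(9*v²+11*v*s-6*v+2*s²-6*s) + (-7*s+2)*(9*v²+11*v*s-6*v+2*s²-6*s); both groups contain (9*v²+11*v*s-6*v+2*s²-6*s), so (6*v-7*s+2) is a factor with cofactor 9*v²+11*v*s-6*v+2*s²-6*s.
The cofactor groups again: 9*v²+11*v*s-6*v+2*s²-6*s = v*(9*v+2*s-6) + s*(9*v+2*s-6); both groups contain (9*v+2*s-6), giving (v+s)*(9*v+2*s-6).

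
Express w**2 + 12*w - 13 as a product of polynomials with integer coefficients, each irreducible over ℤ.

Two integers with product -13 and sum 12 are -1 and 13.

(w + 13)*(w - 1)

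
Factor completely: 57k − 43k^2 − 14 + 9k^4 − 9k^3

Trying the rational-root candidates, k = −7/3 is a root, so (3k + 7) divides it; the quotient is 3k^3 − 10k^2 + 9k − 2.
Next, k = 1/3 is a root, so (3k − 1) is a factor; dividing leaves k^2 − 3k + 2.
The remaining quadratic factors as (k − 2)(k − 1).

(3k + 7)(3k − 1)(k − 1)(k − 2)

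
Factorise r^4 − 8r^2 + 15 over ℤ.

Substitute u = r^2 to get a quadratic in u, then factor.
r^2 − 5 is irreducible over ℤ (5 is not a perfect square).
r^2 − 3 is irreducible over ℤ (3 is not a perfect square).

(r^2 − 3)(r^2 − 5)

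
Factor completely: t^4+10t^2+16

Substitute u = t^2 to get a quadratic in u, then factor.
t^2+2 is irreducible over ℤ (always positive, so no real roots).
t^2+8 is irreducible over ℤ (always positive, so no real roots).

(t^2+2)(t^2+8)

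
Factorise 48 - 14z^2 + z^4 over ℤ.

(z^2 - 6)(z^2 - 8)

Substitute u = z^2 to get a quadratic in u, then factor.
z^2 - 6 is irreducible over ℤ (6 is not a perfect square).
z^2 - 8 is irreducible over ℤ (8 is not a perfect square).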